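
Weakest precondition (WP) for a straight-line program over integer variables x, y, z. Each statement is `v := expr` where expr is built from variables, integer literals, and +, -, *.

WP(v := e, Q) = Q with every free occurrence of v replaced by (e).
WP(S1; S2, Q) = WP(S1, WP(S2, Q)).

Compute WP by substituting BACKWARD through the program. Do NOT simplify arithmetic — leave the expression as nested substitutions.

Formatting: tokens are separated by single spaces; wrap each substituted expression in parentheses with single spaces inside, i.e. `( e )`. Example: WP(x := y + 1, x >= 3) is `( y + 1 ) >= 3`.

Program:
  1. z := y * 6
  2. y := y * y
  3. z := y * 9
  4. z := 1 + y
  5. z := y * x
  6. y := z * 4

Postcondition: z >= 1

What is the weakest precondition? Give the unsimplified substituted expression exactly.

post: z >= 1
stmt 6: y := z * 4  -- replace 0 occurrence(s) of y with (z * 4)
  => z >= 1
stmt 5: z := y * x  -- replace 1 occurrence(s) of z with (y * x)
  => ( y * x ) >= 1
stmt 4: z := 1 + y  -- replace 0 occurrence(s) of z with (1 + y)
  => ( y * x ) >= 1
stmt 3: z := y * 9  -- replace 0 occurrence(s) of z with (y * 9)
  => ( y * x ) >= 1
stmt 2: y := y * y  -- replace 1 occurrence(s) of y with (y * y)
  => ( ( y * y ) * x ) >= 1
stmt 1: z := y * 6  -- replace 0 occurrence(s) of z with (y * 6)
  => ( ( y * y ) * x ) >= 1

Answer: ( ( y * y ) * x ) >= 1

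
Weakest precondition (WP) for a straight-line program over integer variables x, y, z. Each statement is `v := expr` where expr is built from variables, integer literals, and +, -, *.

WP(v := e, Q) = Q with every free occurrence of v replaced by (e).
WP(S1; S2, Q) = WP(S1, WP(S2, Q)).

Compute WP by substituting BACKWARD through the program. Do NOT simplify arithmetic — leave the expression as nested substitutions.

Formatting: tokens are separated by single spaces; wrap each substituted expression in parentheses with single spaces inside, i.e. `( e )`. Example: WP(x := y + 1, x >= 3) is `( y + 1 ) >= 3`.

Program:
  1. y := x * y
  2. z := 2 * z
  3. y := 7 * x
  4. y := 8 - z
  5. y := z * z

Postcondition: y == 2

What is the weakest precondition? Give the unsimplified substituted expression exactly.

Answer: ( ( 2 * z ) * ( 2 * z ) ) == 2

Derivation:
post: y == 2
stmt 5: y := z * z  -- replace 1 occurrence(s) of y with (z * z)
  => ( z * z ) == 2
stmt 4: y := 8 - z  -- replace 0 occurrence(s) of y with (8 - z)
  => ( z * z ) == 2
stmt 3: y := 7 * x  -- replace 0 occurrence(s) of y with (7 * x)
  => ( z * z ) == 2
stmt 2: z := 2 * z  -- replace 2 occurrence(s) of z with (2 * z)
  => ( ( 2 * z ) * ( 2 * z ) ) == 2
stmt 1: y := x * y  -- replace 0 occurrence(s) of y with (x * y)
  => ( ( 2 * z ) * ( 2 * z ) ) == 2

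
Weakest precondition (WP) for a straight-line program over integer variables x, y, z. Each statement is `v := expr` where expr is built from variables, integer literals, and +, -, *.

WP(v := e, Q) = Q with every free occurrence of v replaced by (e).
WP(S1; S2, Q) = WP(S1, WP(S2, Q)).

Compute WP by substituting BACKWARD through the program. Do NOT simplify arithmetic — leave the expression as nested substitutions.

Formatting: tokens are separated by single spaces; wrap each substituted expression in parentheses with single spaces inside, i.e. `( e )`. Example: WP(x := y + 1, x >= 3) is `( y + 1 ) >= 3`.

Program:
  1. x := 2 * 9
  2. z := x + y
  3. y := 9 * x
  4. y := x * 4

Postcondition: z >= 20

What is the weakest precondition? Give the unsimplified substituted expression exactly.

post: z >= 20
stmt 4: y := x * 4  -- replace 0 occurrence(s) of y with (x * 4)
  => z >= 20
stmt 3: y := 9 * x  -- replace 0 occurrence(s) of y with (9 * x)
  => z >= 20
stmt 2: z := x + y  -- replace 1 occurrence(s) of z with (x + y)
  => ( x + y ) >= 20
stmt 1: x := 2 * 9  -- replace 1 occurrence(s) of x with (2 * 9)
  => ( ( 2 * 9 ) + y ) >= 20

Answer: ( ( 2 * 9 ) + y ) >= 20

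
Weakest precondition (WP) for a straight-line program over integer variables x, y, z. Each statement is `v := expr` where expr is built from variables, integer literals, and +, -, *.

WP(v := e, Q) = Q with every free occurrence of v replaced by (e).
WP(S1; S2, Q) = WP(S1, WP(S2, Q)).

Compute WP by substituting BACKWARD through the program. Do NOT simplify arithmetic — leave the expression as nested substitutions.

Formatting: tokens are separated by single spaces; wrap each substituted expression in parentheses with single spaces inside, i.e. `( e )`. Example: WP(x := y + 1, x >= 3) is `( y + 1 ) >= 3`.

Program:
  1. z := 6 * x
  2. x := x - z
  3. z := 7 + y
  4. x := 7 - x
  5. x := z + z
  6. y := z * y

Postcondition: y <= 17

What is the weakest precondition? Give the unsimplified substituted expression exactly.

Answer: ( ( 7 + y ) * y ) <= 17

Derivation:
post: y <= 17
stmt 6: y := z * y  -- replace 1 occurrence(s) of y with (z * y)
  => ( z * y ) <= 17
stmt 5: x := z + z  -- replace 0 occurrence(s) of x with (z + z)
  => ( z * y ) <= 17
stmt 4: x := 7 - x  -- replace 0 occurrence(s) of x with (7 - x)
  => ( z * y ) <= 17
stmt 3: z := 7 + y  -- replace 1 occurrence(s) of z with (7 + y)
  => ( ( 7 + y ) * y ) <= 17
stmt 2: x := x - z  -- replace 0 occurrence(s) of x with (x - z)
  => ( ( 7 + y ) * y ) <= 17
stmt 1: z := 6 * x  -- replace 0 occurrence(s) of z with (6 * x)
  => ( ( 7 + y ) * y ) <= 17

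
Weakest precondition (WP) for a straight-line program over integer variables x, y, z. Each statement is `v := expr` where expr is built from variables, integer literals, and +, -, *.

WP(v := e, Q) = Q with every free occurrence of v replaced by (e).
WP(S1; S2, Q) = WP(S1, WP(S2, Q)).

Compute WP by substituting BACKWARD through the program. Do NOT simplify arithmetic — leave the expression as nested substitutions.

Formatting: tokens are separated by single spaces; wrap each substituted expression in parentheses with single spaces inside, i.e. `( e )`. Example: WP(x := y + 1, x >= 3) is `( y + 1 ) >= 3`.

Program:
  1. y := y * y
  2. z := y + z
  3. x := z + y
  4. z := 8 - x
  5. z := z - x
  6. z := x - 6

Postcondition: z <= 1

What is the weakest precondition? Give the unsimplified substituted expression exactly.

Answer: ( ( ( ( y * y ) + z ) + ( y * y ) ) - 6 ) <= 1

Derivation:
post: z <= 1
stmt 6: z := x - 6  -- replace 1 occurrence(s) of z with (x - 6)
  => ( x - 6 ) <= 1
stmt 5: z := z - x  -- replace 0 occurrence(s) of z with (z - x)
  => ( x - 6 ) <= 1
stmt 4: z := 8 - x  -- replace 0 occurrence(s) of z with (8 - x)
  => ( x - 6 ) <= 1
stmt 3: x := z + y  -- replace 1 occurrence(s) of x with (z + y)
  => ( ( z + y ) - 6 ) <= 1
stmt 2: z := y + z  -- replace 1 occurrence(s) of z with (y + z)
  => ( ( ( y + z ) + y ) - 6 ) <= 1
stmt 1: y := y * y  -- replace 2 occurrence(s) of y with (y * y)
  => ( ( ( ( y * y ) + z ) + ( y * y ) ) - 6 ) <= 1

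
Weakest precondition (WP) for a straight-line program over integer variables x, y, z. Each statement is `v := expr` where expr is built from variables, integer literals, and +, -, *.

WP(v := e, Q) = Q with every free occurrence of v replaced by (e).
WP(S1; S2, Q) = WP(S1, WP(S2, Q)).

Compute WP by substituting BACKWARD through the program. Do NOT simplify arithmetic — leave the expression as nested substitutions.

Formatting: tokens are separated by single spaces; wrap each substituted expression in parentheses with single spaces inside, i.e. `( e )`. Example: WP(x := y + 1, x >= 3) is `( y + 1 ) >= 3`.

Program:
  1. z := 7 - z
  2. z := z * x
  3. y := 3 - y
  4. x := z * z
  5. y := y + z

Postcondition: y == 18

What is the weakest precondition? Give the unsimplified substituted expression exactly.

Answer: ( ( 3 - y ) + ( ( 7 - z ) * x ) ) == 18

Derivation:
post: y == 18
stmt 5: y := y + z  -- replace 1 occurrence(s) of y with (y + z)
  => ( y + z ) == 18
stmt 4: x := z * z  -- replace 0 occurrence(s) of x with (z * z)
  => ( y + z ) == 18
stmt 3: y := 3 - y  -- replace 1 occurrence(s) of y with (3 - y)
  => ( ( 3 - y ) + z ) == 18
stmt 2: z := z * x  -- replace 1 occurrence(s) of z with (z * x)
  => ( ( 3 - y ) + ( z * x ) ) == 18
stmt 1: z := 7 - z  -- replace 1 occurrence(s) of z with (7 - z)
  => ( ( 3 - y ) + ( ( 7 - z ) * x ) ) == 18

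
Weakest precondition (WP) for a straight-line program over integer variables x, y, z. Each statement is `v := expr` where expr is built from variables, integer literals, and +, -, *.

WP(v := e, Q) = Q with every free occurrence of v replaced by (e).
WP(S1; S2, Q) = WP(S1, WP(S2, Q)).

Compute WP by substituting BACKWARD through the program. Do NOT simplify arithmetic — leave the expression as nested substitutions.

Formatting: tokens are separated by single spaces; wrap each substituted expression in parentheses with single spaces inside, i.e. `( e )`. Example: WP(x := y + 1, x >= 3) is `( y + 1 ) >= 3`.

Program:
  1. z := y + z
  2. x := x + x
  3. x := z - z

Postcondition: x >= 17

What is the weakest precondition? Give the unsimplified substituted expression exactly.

post: x >= 17
stmt 3: x := z - z  -- replace 1 occurrence(s) of x with (z - z)
  => ( z - z ) >= 17
stmt 2: x := x + x  -- replace 0 occurrence(s) of x with (x + x)
  => ( z - z ) >= 17
stmt 1: z := y + z  -- replace 2 occurrence(s) of z with (y + z)
  => ( ( y + z ) - ( y + z ) ) >= 17

Answer: ( ( y + z ) - ( y + z ) ) >= 17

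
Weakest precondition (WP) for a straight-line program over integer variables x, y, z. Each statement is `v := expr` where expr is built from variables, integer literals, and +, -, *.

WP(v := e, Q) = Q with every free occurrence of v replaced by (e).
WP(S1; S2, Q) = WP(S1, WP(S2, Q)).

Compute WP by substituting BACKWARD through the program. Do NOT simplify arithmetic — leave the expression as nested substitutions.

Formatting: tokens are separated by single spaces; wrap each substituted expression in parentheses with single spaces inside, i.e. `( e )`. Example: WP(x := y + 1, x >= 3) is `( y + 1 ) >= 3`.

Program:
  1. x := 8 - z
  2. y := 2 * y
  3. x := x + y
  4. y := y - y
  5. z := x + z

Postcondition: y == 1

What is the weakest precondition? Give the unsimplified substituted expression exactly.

Answer: ( ( 2 * y ) - ( 2 * y ) ) == 1

Derivation:
post: y == 1
stmt 5: z := x + z  -- replace 0 occurrence(s) of z with (x + z)
  => y == 1
stmt 4: y := y - y  -- replace 1 occurrence(s) of y with (y - y)
  => ( y - y ) == 1
stmt 3: x := x + y  -- replace 0 occurrence(s) of x with (x + y)
  => ( y - y ) == 1
stmt 2: y := 2 * y  -- replace 2 occurrence(s) of y with (2 * y)
  => ( ( 2 * y ) - ( 2 * y ) ) == 1
stmt 1: x := 8 - z  -- replace 0 occurrence(s) of x with (8 - z)
  => ( ( 2 * y ) - ( 2 * y ) ) == 1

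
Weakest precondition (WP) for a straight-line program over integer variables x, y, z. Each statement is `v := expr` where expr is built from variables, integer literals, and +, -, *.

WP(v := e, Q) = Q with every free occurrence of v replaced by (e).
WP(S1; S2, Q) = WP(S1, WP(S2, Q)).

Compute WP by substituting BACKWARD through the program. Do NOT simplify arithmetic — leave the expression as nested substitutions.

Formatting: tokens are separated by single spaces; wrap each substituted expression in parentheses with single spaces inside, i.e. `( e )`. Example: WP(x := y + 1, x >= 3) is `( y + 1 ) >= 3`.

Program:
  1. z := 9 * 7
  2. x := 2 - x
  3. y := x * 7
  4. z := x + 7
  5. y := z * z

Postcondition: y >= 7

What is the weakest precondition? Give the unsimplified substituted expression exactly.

Answer: ( ( ( 2 - x ) + 7 ) * ( ( 2 - x ) + 7 ) ) >= 7

Derivation:
post: y >= 7
stmt 5: y := z * z  -- replace 1 occurrence(s) of y with (z * z)
  => ( z * z ) >= 7
stmt 4: z := x + 7  -- replace 2 occurrence(s) of z with (x + 7)
  => ( ( x + 7 ) * ( x + 7 ) ) >= 7
stmt 3: y := x * 7  -- replace 0 occurrence(s) of y with (x * 7)
  => ( ( x + 7 ) * ( x + 7 ) ) >= 7
stmt 2: x := 2 - x  -- replace 2 occurrence(s) of x with (2 - x)
  => ( ( ( 2 - x ) + 7 ) * ( ( 2 - x ) + 7 ) ) >= 7
stmt 1: z := 9 * 7  -- replace 0 occurrence(s) of z with (9 * 7)
  => ( ( ( 2 - x ) + 7 ) * ( ( 2 - x ) + 7 ) ) >= 7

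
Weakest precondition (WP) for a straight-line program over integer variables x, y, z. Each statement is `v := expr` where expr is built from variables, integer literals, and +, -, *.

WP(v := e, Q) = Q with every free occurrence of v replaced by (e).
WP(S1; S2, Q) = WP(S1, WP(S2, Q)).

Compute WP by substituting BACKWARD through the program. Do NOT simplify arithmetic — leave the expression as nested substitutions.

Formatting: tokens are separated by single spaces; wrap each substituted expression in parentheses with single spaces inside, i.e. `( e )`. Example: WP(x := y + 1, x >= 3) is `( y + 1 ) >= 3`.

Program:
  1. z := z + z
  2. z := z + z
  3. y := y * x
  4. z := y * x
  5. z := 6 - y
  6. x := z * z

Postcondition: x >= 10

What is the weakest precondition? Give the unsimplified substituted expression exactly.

Answer: ( ( 6 - ( y * x ) ) * ( 6 - ( y * x ) ) ) >= 10

Derivation:
post: x >= 10
stmt 6: x := z * z  -- replace 1 occurrence(s) of x with (z * z)
  => ( z * z ) >= 10
stmt 5: z := 6 - y  -- replace 2 occurrence(s) of z with (6 - y)
  => ( ( 6 - y ) * ( 6 - y ) ) >= 10
stmt 4: z := y * x  -- replace 0 occurrence(s) of z with (y * x)
  => ( ( 6 - y ) * ( 6 - y ) ) >= 10
stmt 3: y := y * x  -- replace 2 occurrence(s) of y with (y * x)
  => ( ( 6 - ( y * x ) ) * ( 6 - ( y * x ) ) ) >= 10
stmt 2: z := z + z  -- replace 0 occurrence(s) of z with (z + z)
  => ( ( 6 - ( y * x ) ) * ( 6 - ( y * x ) ) ) >= 10
stmt 1: z := z + z  -- replace 0 occurrence(s) of z with (z + z)
  => ( ( 6 - ( y * x ) ) * ( 6 - ( y * x ) ) ) >= 10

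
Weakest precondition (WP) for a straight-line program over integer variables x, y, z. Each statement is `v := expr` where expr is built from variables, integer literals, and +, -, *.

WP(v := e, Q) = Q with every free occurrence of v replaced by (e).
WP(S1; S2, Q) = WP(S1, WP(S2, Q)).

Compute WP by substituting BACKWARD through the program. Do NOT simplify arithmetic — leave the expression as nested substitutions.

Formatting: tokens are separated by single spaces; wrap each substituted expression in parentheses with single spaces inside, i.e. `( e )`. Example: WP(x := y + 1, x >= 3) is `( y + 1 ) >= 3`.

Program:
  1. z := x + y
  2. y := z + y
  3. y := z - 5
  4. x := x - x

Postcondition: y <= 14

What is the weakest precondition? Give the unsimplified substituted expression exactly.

post: y <= 14
stmt 4: x := x - x  -- replace 0 occurrence(s) of x with (x - x)
  => y <= 14
stmt 3: y := z - 5  -- replace 1 occurrence(s) of y with (z - 5)
  => ( z - 5 ) <= 14
stmt 2: y := z + y  -- replace 0 occurrence(s) of y with (z + y)
  => ( z - 5 ) <= 14
stmt 1: z := x + y  -- replace 1 occurrence(s) of z with (x + y)
  => ( ( x + y ) - 5 ) <= 14

Answer: ( ( x + y ) - 5 ) <= 14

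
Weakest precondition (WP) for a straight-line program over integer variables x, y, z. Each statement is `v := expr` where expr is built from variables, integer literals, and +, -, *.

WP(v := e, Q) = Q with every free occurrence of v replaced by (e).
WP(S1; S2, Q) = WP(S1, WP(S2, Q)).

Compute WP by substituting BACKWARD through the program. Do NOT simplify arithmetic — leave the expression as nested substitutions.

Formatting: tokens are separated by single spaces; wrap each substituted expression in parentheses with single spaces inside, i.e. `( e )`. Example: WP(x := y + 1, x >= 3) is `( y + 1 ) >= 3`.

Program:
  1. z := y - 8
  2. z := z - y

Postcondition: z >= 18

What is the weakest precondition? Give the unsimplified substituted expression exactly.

post: z >= 18
stmt 2: z := z - y  -- replace 1 occurrence(s) of z with (z - y)
  => ( z - y ) >= 18
stmt 1: z := y - 8  -- replace 1 occurrence(s) of z with (y - 8)
  => ( ( y - 8 ) - y ) >= 18

Answer: ( ( y - 8 ) - y ) >= 18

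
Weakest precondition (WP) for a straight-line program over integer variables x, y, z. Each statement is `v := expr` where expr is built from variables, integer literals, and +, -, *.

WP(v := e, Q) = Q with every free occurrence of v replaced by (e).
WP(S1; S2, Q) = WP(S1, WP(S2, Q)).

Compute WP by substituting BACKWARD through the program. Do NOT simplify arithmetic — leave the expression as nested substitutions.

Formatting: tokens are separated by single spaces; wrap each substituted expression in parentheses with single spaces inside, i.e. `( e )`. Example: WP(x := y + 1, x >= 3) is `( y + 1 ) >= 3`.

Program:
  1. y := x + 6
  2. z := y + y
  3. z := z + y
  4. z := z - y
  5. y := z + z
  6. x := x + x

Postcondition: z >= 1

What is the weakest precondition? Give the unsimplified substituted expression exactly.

Answer: ( ( ( ( x + 6 ) + ( x + 6 ) ) + ( x + 6 ) ) - ( x + 6 ) ) >= 1

Derivation:
post: z >= 1
stmt 6: x := x + x  -- replace 0 occurrence(s) of x with (x + x)
  => z >= 1
stmt 5: y := z + z  -- replace 0 occurrence(s) of y with (z + z)
  => z >= 1
stmt 4: z := z - y  -- replace 1 occurrence(s) of z with (z - y)
  => ( z - y ) >= 1
stmt 3: z := z + y  -- replace 1 occurrence(s) of z with (z + y)
  => ( ( z + y ) - y ) >= 1
stmt 2: z := y + y  -- replace 1 occurrence(s) of z with (y + y)
  => ( ( ( y + y ) + y ) - y ) >= 1
stmt 1: y := x + 6  -- replace 4 occurrence(s) of y with (x + 6)
  => ( ( ( ( x + 6 ) + ( x + 6 ) ) + ( x + 6 ) ) - ( x + 6 ) ) >= 1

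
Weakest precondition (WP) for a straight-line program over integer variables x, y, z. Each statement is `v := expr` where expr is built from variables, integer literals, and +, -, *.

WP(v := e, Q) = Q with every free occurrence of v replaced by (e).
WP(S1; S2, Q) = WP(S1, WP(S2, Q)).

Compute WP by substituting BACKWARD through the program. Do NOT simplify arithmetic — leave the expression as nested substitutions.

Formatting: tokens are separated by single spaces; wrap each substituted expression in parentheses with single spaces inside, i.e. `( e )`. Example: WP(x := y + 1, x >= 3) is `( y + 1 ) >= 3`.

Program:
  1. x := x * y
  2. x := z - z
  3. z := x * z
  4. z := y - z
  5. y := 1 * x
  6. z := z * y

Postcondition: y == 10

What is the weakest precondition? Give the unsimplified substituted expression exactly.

post: y == 10
stmt 6: z := z * y  -- replace 0 occurrence(s) of z with (z * y)
  => y == 10
stmt 5: y := 1 * x  -- replace 1 occurrence(s) of y with (1 * x)
  => ( 1 * x ) == 10
stmt 4: z := y - z  -- replace 0 occurrence(s) of z with (y - z)
  => ( 1 * x ) == 10
stmt 3: z := x * z  -- replace 0 occurrence(s) of z with (x * z)
  => ( 1 * x ) == 10
stmt 2: x := z - z  -- replace 1 occurrence(s) of x with (z - z)
  => ( 1 * ( z - z ) ) == 10
stmt 1: x := x * y  -- replace 0 occurrence(s) of x with (x * y)
  => ( 1 * ( z - z ) ) == 10

Answer: ( 1 * ( z - z ) ) == 10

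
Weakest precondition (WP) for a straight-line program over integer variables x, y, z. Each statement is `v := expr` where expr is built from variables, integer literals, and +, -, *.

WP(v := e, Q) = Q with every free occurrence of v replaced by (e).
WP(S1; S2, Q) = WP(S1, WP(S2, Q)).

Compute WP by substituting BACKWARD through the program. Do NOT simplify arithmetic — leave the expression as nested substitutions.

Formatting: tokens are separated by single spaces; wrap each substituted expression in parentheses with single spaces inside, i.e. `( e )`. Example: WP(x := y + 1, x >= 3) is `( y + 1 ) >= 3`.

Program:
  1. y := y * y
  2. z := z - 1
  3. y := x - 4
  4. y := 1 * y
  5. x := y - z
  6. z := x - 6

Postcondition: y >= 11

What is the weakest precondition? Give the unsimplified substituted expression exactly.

post: y >= 11
stmt 6: z := x - 6  -- replace 0 occurrence(s) of z with (x - 6)
  => y >= 11
stmt 5: x := y - z  -- replace 0 occurrence(s) of x with (y - z)
  => y >= 11
stmt 4: y := 1 * y  -- replace 1 occurrence(s) of y with (1 * y)
  => ( 1 * y ) >= 11
stmt 3: y := x - 4  -- replace 1 occurrence(s) of y with (x - 4)
  => ( 1 * ( x - 4 ) ) >= 11
stmt 2: z := z - 1  -- replace 0 occurrence(s) of z with (z - 1)
  => ( 1 * ( x - 4 ) ) >= 11
stmt 1: y := y * y  -- replace 0 occurrence(s) of y with (y * y)
  => ( 1 * ( x - 4 ) ) >= 11

Answer: ( 1 * ( x - 4 ) ) >= 11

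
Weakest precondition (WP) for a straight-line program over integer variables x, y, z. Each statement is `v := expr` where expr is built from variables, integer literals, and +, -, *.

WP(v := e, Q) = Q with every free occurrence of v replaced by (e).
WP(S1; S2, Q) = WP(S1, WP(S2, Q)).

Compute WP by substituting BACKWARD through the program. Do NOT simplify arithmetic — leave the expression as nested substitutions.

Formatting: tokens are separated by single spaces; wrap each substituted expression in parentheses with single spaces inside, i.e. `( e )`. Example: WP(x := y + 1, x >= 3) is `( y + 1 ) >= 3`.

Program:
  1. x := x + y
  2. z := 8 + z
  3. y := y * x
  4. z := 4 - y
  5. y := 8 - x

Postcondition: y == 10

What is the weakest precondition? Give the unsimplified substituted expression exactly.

post: y == 10
stmt 5: y := 8 - x  -- replace 1 occurrence(s) of y with (8 - x)
  => ( 8 - x ) == 10
stmt 4: z := 4 - y  -- replace 0 occurrence(s) of z with (4 - y)
  => ( 8 - x ) == 10
stmt 3: y := y * x  -- replace 0 occurrence(s) of y with (y * x)
  => ( 8 - x ) == 10
stmt 2: z := 8 + z  -- replace 0 occurrence(s) of z with (8 + z)
  => ( 8 - x ) == 10
stmt 1: x := x + y  -- replace 1 occurrence(s) of x with (x + y)
  => ( 8 - ( x + y ) ) == 10

Answer: ( 8 - ( x + y ) ) == 10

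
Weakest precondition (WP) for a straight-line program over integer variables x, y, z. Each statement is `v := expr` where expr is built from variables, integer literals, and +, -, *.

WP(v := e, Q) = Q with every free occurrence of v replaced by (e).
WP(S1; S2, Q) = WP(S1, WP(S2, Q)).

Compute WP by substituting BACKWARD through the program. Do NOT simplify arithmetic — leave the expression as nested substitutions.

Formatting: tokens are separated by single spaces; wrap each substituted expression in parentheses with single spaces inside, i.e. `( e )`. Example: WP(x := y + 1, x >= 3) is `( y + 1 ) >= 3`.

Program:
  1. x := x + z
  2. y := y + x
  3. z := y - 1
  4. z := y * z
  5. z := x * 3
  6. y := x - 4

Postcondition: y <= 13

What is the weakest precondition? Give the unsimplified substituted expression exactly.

post: y <= 13
stmt 6: y := x - 4  -- replace 1 occurrence(s) of y with (x - 4)
  => ( x - 4 ) <= 13
stmt 5: z := x * 3  -- replace 0 occurrence(s) of z with (x * 3)
  => ( x - 4 ) <= 13
stmt 4: z := y * z  -- replace 0 occurrence(s) of z with (y * z)
  => ( x - 4 ) <= 13
stmt 3: z := y - 1  -- replace 0 occurrence(s) of z with (y - 1)
  => ( x - 4 ) <= 13
stmt 2: y := y + x  -- replace 0 occurrence(s) of y with (y + x)
  => ( x - 4 ) <= 13
stmt 1: x := x + z  -- replace 1 occurrence(s) of x with (x + z)
  => ( ( x + z ) - 4 ) <= 13

Answer: ( ( x + z ) - 4 ) <= 13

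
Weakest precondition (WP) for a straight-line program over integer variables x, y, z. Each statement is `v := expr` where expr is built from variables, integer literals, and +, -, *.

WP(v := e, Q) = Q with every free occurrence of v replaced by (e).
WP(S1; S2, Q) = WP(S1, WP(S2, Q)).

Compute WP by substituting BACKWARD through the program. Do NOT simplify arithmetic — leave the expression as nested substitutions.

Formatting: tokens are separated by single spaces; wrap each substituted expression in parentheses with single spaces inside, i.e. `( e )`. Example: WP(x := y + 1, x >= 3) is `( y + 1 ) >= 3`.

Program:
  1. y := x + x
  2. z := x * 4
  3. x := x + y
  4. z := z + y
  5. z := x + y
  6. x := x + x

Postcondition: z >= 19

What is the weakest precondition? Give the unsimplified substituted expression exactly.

Answer: ( ( x + ( x + x ) ) + ( x + x ) ) >= 19

Derivation:
post: z >= 19
stmt 6: x := x + x  -- replace 0 occurrence(s) of x with (x + x)
  => z >= 19
stmt 5: z := x + y  -- replace 1 occurrence(s) of z with (x + y)
  => ( x + y ) >= 19
stmt 4: z := z + y  -- replace 0 occurrence(s) of z with (z + y)
  => ( x + y ) >= 19
stmt 3: x := x + y  -- replace 1 occurrence(s) of x with (x + y)
  => ( ( x + y ) + y ) >= 19
stmt 2: z := x * 4  -- replace 0 occurrence(s) of z with (x * 4)
  => ( ( x + y ) + y ) >= 19
stmt 1: y := x + x  -- replace 2 occurrence(s) of y with (x + x)
  => ( ( x + ( x + x ) ) + ( x + x ) ) >= 19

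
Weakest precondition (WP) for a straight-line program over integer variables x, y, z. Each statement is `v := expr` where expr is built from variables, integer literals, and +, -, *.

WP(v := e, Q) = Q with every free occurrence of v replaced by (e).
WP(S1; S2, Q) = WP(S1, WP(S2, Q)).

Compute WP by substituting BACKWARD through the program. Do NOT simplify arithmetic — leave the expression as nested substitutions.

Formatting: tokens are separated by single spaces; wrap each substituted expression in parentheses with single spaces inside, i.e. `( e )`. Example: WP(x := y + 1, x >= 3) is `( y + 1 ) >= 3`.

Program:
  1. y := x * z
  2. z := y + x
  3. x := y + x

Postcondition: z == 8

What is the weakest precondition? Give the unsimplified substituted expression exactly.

post: z == 8
stmt 3: x := y + x  -- replace 0 occurrence(s) of x with (y + x)
  => z == 8
stmt 2: z := y + x  -- replace 1 occurrence(s) of z with (y + x)
  => ( y + x ) == 8
stmt 1: y := x * z  -- replace 1 occurrence(s) of y with (x * z)
  => ( ( x * z ) + x ) == 8

Answer: ( ( x * z ) + x ) == 8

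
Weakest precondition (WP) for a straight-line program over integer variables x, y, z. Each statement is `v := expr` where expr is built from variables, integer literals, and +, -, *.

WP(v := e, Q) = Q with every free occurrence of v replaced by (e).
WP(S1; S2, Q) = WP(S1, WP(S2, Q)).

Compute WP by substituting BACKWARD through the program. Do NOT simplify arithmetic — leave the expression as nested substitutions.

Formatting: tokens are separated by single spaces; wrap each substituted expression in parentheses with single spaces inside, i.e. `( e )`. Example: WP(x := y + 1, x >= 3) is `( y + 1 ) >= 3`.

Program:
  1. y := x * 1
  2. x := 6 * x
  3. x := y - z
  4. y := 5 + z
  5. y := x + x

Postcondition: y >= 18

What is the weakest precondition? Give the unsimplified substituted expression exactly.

post: y >= 18
stmt 5: y := x + x  -- replace 1 occurrence(s) of y with (x + x)
  => ( x + x ) >= 18
stmt 4: y := 5 + z  -- replace 0 occurrence(s) of y with (5 + z)
  => ( x + x ) >= 18
stmt 3: x := y - z  -- replace 2 occurrence(s) of x with (y - z)
  => ( ( y - z ) + ( y - z ) ) >= 18
stmt 2: x := 6 * x  -- replace 0 occurrence(s) of x with (6 * x)
  => ( ( y - z ) + ( y - z ) ) >= 18
stmt 1: y := x * 1  -- replace 2 occurrence(s) of y with (x * 1)
  => ( ( ( x * 1 ) - z ) + ( ( x * 1 ) - z ) ) >= 18

Answer: ( ( ( x * 1 ) - z ) + ( ( x * 1 ) - z ) ) >= 18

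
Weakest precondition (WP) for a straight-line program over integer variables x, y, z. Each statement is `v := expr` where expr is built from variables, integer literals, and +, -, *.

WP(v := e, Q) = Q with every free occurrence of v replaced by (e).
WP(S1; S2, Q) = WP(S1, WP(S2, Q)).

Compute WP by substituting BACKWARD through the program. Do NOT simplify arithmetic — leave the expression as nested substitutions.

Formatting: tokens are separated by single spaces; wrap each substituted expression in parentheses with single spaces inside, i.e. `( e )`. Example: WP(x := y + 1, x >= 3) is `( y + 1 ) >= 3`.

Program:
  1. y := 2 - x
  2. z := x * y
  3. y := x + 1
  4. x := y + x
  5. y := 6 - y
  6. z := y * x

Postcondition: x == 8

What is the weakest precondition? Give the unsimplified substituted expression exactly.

post: x == 8
stmt 6: z := y * x  -- replace 0 occurrence(s) of z with (y * x)
  => x == 8
stmt 5: y := 6 - y  -- replace 0 occurrence(s) of y with (6 - y)
  => x == 8
stmt 4: x := y + x  -- replace 1 occurrence(s) of x with (y + x)
  => ( y + x ) == 8
stmt 3: y := x + 1  -- replace 1 occurrence(s) of y with (x + 1)
  => ( ( x + 1 ) + x ) == 8
stmt 2: z := x * y  -- replace 0 occurrence(s) of z with (x * y)
  => ( ( x + 1 ) + x ) == 8
stmt 1: y := 2 - x  -- replace 0 occurrence(s) of y with (2 - x)
  => ( ( x + 1 ) + x ) == 8

Answer: ( ( x + 1 ) + x ) == 8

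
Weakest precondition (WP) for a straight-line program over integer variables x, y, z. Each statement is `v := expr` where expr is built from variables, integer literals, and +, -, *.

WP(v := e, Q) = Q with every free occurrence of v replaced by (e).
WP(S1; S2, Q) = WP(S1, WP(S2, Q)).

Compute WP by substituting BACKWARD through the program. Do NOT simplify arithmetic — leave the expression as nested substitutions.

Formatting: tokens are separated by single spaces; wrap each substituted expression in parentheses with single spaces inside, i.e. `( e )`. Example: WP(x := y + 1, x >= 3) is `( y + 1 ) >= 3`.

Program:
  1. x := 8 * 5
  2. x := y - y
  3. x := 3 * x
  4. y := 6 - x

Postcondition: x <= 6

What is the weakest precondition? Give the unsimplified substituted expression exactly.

Answer: ( 3 * ( y - y ) ) <= 6

Derivation:
post: x <= 6
stmt 4: y := 6 - x  -- replace 0 occurrence(s) of y with (6 - x)
  => x <= 6
stmt 3: x := 3 * x  -- replace 1 occurrence(s) of x with (3 * x)
  => ( 3 * x ) <= 6
stmt 2: x := y - y  -- replace 1 occurrence(s) of x with (y - y)
  => ( 3 * ( y - y ) ) <= 6
stmt 1: x := 8 * 5  -- replace 0 occurrence(s) of x with (8 * 5)
  => ( 3 * ( y - y ) ) <= 6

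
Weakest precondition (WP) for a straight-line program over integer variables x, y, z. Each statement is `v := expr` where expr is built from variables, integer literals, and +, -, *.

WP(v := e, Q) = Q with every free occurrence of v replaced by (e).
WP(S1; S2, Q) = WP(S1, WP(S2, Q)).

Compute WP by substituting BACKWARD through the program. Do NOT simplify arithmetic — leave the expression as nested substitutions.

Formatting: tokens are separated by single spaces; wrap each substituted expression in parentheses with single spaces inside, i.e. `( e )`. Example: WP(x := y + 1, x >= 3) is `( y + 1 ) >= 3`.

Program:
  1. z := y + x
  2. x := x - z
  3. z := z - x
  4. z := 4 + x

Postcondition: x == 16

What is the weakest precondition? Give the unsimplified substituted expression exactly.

Answer: ( x - ( y + x ) ) == 16

Derivation:
post: x == 16
stmt 4: z := 4 + x  -- replace 0 occurrence(s) of z with (4 + x)
  => x == 16
stmt 3: z := z - x  -- replace 0 occurrence(s) of z with (z - x)
  => x == 16
stmt 2: x := x - z  -- replace 1 occurrence(s) of x with (x - z)
  => ( x - z ) == 16
stmt 1: z := y + x  -- replace 1 occurrence(s) of z with (y + x)
  => ( x - ( y + x ) ) == 16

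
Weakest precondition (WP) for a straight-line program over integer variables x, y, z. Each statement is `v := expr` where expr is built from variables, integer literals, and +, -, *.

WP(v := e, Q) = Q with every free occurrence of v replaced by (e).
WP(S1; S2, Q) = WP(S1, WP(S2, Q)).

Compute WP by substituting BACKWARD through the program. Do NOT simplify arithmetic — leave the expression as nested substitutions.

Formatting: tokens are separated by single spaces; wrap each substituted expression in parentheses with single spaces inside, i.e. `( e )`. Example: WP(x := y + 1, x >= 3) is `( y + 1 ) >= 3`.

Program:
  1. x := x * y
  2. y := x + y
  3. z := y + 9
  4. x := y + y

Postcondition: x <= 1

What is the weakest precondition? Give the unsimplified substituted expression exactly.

Answer: ( ( ( x * y ) + y ) + ( ( x * y ) + y ) ) <= 1

Derivation:
post: x <= 1
stmt 4: x := y + y  -- replace 1 occurrence(s) of x with (y + y)
  => ( y + y ) <= 1
stmt 3: z := y + 9  -- replace 0 occurrence(s) of z with (y + 9)
  => ( y + y ) <= 1
stmt 2: y := x + y  -- replace 2 occurrence(s) of y with (x + y)
  => ( ( x + y ) + ( x + y ) ) <= 1
stmt 1: x := x * y  -- replace 2 occurrence(s) of x with (x * y)
  => ( ( ( x * y ) + y ) + ( ( x * y ) + y ) ) <= 1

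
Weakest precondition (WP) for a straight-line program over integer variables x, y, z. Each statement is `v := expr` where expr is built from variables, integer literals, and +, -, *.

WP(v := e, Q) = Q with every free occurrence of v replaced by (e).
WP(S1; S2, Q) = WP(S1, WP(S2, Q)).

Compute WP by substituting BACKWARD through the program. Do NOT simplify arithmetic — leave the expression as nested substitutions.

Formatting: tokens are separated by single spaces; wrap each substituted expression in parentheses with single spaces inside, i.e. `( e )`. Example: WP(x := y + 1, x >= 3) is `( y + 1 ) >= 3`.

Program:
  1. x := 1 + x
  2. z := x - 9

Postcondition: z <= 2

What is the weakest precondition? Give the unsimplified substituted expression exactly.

Answer: ( ( 1 + x ) - 9 ) <= 2

Derivation:
post: z <= 2
stmt 2: z := x - 9  -- replace 1 occurrence(s) of z with (x - 9)
  => ( x - 9 ) <= 2
stmt 1: x := 1 + x  -- replace 1 occurrence(s) of x with (1 + x)
  => ( ( 1 + x ) - 9 ) <= 2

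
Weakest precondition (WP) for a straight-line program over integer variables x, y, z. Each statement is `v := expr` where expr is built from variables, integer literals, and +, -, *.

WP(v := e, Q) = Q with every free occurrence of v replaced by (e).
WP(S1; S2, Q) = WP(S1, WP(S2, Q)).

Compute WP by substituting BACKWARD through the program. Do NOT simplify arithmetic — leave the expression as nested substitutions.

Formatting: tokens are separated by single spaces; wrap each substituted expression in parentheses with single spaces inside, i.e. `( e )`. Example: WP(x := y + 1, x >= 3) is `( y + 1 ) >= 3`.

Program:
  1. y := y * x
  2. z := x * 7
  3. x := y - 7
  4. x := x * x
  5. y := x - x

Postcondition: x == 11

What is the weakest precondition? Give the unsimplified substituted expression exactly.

Answer: ( ( ( y * x ) - 7 ) * ( ( y * x ) - 7 ) ) == 11

Derivation:
post: x == 11
stmt 5: y := x - x  -- replace 0 occurrence(s) of y with (x - x)
  => x == 11
stmt 4: x := x * x  -- replace 1 occurrence(s) of x with (x * x)
  => ( x * x ) == 11
stmt 3: x := y - 7  -- replace 2 occurrence(s) of x with (y - 7)
  => ( ( y - 7 ) * ( y - 7 ) ) == 11
stmt 2: z := x * 7  -- replace 0 occurrence(s) of z with (x * 7)
  => ( ( y - 7 ) * ( y - 7 ) ) == 11
stmt 1: y := y * x  -- replace 2 occurrence(s) of y with (y * x)
  => ( ( ( y * x ) - 7 ) * ( ( y * x ) - 7 ) ) == 11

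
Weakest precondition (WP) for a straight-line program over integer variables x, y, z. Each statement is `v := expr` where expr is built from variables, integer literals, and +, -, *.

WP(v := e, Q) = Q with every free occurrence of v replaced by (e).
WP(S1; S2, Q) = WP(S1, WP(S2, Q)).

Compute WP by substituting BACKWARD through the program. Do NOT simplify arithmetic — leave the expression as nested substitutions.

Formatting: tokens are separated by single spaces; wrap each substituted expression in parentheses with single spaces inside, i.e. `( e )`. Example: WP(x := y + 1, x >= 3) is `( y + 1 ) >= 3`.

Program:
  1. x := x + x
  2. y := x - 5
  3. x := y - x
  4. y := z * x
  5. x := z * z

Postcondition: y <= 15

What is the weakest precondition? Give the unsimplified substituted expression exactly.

Answer: ( z * ( ( ( x + x ) - 5 ) - ( x + x ) ) ) <= 15

Derivation:
post: y <= 15
stmt 5: x := z * z  -- replace 0 occurrence(s) of x with (z * z)
  => y <= 15
stmt 4: y := z * x  -- replace 1 occurrence(s) of y with (z * x)
  => ( z * x ) <= 15
stmt 3: x := y - x  -- replace 1 occurrence(s) of x with (y - x)
  => ( z * ( y - x ) ) <= 15
stmt 2: y := x - 5  -- replace 1 occurrence(s) of y with (x - 5)
  => ( z * ( ( x - 5 ) - x ) ) <= 15
stmt 1: x := x + x  -- replace 2 occurrence(s) of x with (x + x)
  => ( z * ( ( ( x + x ) - 5 ) - ( x + x ) ) ) <= 15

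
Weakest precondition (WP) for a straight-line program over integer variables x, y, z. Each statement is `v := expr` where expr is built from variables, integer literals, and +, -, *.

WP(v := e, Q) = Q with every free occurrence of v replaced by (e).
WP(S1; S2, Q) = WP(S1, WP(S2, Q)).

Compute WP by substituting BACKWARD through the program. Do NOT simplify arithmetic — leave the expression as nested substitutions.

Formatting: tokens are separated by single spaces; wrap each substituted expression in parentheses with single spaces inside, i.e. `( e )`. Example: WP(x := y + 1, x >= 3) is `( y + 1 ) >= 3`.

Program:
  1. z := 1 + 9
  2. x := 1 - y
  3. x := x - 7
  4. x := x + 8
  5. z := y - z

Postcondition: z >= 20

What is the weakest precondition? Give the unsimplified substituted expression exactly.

Answer: ( y - ( 1 + 9 ) ) >= 20

Derivation:
post: z >= 20
stmt 5: z := y - z  -- replace 1 occurrence(s) of z with (y - z)
  => ( y - z ) >= 20
stmt 4: x := x + 8  -- replace 0 occurrence(s) of x with (x + 8)
  => ( y - z ) >= 20
stmt 3: x := x - 7  -- replace 0 occurrence(s) of x with (x - 7)
  => ( y - z ) >= 20
stmt 2: x := 1 - y  -- replace 0 occurrence(s) of x with (1 - y)
  => ( y - z ) >= 20
stmt 1: z := 1 + 9  -- replace 1 occurrence(s) of z with (1 + 9)
  => ( y - ( 1 + 9 ) ) >= 20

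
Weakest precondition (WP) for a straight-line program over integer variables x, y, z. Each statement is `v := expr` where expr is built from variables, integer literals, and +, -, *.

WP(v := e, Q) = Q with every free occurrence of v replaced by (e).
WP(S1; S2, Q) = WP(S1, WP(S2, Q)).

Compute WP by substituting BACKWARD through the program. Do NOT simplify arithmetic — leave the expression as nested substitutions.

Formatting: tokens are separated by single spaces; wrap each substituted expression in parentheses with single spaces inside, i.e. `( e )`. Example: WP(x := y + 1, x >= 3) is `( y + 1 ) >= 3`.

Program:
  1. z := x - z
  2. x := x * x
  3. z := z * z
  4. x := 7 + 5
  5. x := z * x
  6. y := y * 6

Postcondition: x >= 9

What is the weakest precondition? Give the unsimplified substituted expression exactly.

post: x >= 9
stmt 6: y := y * 6  -- replace 0 occurrence(s) of y with (y * 6)
  => x >= 9
stmt 5: x := z * x  -- replace 1 occurrence(s) of x with (z * x)
  => ( z * x ) >= 9
stmt 4: x := 7 + 5  -- replace 1 occurrence(s) of x with (7 + 5)
  => ( z * ( 7 + 5 ) ) >= 9
stmt 3: z := z * z  -- replace 1 occurrence(s) of z with (z * z)
  => ( ( z * z ) * ( 7 + 5 ) ) >= 9
stmt 2: x := x * x  -- replace 0 occurrence(s) of x with (x * x)
  => ( ( z * z ) * ( 7 + 5 ) ) >= 9
stmt 1: z := x - z  -- replace 2 occurrence(s) of z with (x - z)
  => ( ( ( x - z ) * ( x - z ) ) * ( 7 + 5 ) ) >= 9

Answer: ( ( ( x - z ) * ( x - z ) ) * ( 7 + 5 ) ) >= 9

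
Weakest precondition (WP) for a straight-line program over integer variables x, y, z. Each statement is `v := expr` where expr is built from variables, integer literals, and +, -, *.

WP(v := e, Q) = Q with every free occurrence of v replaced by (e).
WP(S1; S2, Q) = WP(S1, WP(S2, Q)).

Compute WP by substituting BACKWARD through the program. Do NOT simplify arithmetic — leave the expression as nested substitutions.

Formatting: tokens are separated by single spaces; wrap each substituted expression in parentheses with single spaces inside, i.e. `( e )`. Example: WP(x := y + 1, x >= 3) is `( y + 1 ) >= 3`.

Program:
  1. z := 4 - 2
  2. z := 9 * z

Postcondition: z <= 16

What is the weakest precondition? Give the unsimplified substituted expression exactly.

post: z <= 16
stmt 2: z := 9 * z  -- replace 1 occurrence(s) of z with (9 * z)
  => ( 9 * z ) <= 16
stmt 1: z := 4 - 2  -- replace 1 occurrence(s) of z with (4 - 2)
  => ( 9 * ( 4 - 2 ) ) <= 16

Answer: ( 9 * ( 4 - 2 ) ) <= 16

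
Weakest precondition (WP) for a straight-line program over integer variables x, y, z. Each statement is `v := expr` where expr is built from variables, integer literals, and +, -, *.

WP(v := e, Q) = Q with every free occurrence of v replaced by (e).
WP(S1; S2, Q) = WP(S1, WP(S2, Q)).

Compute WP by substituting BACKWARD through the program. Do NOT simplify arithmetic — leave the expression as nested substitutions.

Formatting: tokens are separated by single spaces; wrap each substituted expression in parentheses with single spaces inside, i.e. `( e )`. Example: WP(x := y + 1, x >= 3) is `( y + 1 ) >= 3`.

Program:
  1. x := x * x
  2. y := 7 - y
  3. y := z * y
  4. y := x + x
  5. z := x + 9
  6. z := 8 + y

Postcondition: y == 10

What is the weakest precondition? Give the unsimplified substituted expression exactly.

Answer: ( ( x * x ) + ( x * x ) ) == 10

Derivation:
post: y == 10
stmt 6: z := 8 + y  -- replace 0 occurrence(s) of z with (8 + y)
  => y == 10
stmt 5: z := x + 9  -- replace 0 occurrence(s) of z with (x + 9)
  => y == 10
stmt 4: y := x + x  -- replace 1 occurrence(s) of y with (x + x)
  => ( x + x ) == 10
stmt 3: y := z * y  -- replace 0 occurrence(s) of y with (z * y)
  => ( x + x ) == 10
stmt 2: y := 7 - y  -- replace 0 occurrence(s) of y with (7 - y)
  => ( x + x ) == 10
stmt 1: x := x * x  -- replace 2 occurrence(s) of x with (x * x)
  => ( ( x * x ) + ( x * x ) ) == 10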